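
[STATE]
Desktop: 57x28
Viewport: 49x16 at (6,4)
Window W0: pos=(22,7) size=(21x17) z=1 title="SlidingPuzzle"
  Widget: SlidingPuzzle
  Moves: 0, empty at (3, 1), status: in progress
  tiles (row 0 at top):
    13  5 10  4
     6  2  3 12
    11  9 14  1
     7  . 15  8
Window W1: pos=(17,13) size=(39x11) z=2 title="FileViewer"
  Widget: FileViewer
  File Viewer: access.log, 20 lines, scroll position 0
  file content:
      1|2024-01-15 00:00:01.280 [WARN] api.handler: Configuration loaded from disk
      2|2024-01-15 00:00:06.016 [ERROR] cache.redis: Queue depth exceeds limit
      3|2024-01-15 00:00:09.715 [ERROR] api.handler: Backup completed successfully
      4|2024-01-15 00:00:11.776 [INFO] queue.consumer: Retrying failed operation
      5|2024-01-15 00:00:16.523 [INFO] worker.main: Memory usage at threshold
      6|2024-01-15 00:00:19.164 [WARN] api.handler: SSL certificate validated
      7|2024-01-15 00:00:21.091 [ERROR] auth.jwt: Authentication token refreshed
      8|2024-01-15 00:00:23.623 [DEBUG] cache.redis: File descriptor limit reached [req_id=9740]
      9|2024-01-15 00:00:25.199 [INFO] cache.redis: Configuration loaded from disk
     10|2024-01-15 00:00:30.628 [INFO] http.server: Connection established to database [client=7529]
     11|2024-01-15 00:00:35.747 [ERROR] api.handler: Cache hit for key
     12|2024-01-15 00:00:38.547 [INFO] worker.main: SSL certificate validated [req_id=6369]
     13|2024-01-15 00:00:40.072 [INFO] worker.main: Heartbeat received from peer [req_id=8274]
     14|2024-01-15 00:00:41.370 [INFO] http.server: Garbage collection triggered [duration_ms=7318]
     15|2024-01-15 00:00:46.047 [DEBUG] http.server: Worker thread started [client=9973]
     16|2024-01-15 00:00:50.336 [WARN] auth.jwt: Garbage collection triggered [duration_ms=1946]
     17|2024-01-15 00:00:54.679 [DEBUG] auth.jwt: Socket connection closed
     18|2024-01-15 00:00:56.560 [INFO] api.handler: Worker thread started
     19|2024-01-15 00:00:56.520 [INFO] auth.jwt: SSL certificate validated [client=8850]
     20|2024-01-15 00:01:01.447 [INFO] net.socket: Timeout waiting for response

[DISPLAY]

                                                 
                                                 
                                                 
                ┏━━━━━━━━━━━━━━━━━━━┓            
                ┃ SlidingPuzzle     ┃            
                ┠───────────────────┨            
                ┃┌────┬────┬────┬───┃            
                ┃│ 13 │  5 │ 10 │  4┃            
                ┃├────┼────┼────┼───┃            
           ┏━━━━━━━━━━━━━━━━━━━━━━━━━━━━━━━━━━━━━
           ┃ FileViewer                          
           ┠─────────────────────────────────────
           ┃2024-01-15 00:00:01.280 [WARN] api.h▲
           ┃2024-01-15 00:00:06.016 [ERROR] cach█
           ┃2024-01-15 00:00:09.715 [ERROR] api.░
           ┃2024-01-15 00:00:11.776 [INFO] queue░


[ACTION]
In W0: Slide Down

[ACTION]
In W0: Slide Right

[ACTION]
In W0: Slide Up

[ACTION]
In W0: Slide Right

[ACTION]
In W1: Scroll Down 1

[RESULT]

                                                 
                                                 
                                                 
                ┏━━━━━━━━━━━━━━━━━━━┓            
                ┃ SlidingPuzzle     ┃            
                ┠───────────────────┨            
                ┃┌────┬────┬────┬───┃            
                ┃│ 13 │  5 │ 10 │  4┃            
                ┃├────┼────┼────┼───┃            
           ┏━━━━━━━━━━━━━━━━━━━━━━━━━━━━━━━━━━━━━
           ┃ FileViewer                          
           ┠─────────────────────────────────────
           ┃2024-01-15 00:00:06.016 [ERROR] cach▲
           ┃2024-01-15 00:00:09.715 [ERROR] api.█
           ┃2024-01-15 00:00:11.776 [INFO] queue░
           ┃2024-01-15 00:00:16.523 [INFO] worke░


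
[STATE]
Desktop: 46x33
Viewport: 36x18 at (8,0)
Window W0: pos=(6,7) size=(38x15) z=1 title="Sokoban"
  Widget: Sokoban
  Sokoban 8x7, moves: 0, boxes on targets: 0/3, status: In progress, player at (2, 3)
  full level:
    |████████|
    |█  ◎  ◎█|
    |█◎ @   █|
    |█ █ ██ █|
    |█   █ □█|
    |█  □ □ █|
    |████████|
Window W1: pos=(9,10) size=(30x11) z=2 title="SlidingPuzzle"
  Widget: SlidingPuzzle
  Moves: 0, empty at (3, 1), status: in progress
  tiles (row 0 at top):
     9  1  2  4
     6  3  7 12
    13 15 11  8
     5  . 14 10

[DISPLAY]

                                    
                                    
                                    
                                    
                                    
                                    
                                    
━━━━━━━━━━━━━━━━━━━━━━━━━━━━━━━━━━━┓
Sokoban                            ┃
───────────────────────────────────┨
█┏━━━━━━━━━━━━━━━━━━━━━━━━━━━━┓    ┃
 ┃ SlidingPuzzle              ┃    ┃
◎┠────────────────────────────┨    ┃
 ┃┌────┬────┬────┬────┐       ┃    ┃
 ┃│  9 │  1 │  2 │  4 │       ┃    ┃
 ┃├────┼────┼────┼────┤       ┃    ┃
█┃│  6 │  3 │  7 │ 12 │       ┃    ┃
o┃├────┼────┼────┼────┤       ┃    ┃


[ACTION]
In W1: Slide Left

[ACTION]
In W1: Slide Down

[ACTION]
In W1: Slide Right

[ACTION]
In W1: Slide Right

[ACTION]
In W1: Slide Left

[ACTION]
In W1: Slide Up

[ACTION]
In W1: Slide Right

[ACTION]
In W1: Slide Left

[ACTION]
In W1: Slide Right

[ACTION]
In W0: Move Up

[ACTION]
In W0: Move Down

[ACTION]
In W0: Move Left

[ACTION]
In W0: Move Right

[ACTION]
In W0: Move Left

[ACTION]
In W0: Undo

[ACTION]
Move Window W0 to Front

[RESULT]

                                    
                                    
                                    
                                    
                                    
                                    
                                    
━━━━━━━━━━━━━━━━━━━━━━━━━━━━━━━━━━━┓
Sokoban                            ┃
───────────────────────────────────┨
███████                            ┃
  ◎  ◎█                            ┃
◎ @   █                            ┃
 █ ██ █                            ┃
   █ □█                            ┃
  □ □ █                            ┃
███████                            ┃
oves: 4  0/3                       ┃


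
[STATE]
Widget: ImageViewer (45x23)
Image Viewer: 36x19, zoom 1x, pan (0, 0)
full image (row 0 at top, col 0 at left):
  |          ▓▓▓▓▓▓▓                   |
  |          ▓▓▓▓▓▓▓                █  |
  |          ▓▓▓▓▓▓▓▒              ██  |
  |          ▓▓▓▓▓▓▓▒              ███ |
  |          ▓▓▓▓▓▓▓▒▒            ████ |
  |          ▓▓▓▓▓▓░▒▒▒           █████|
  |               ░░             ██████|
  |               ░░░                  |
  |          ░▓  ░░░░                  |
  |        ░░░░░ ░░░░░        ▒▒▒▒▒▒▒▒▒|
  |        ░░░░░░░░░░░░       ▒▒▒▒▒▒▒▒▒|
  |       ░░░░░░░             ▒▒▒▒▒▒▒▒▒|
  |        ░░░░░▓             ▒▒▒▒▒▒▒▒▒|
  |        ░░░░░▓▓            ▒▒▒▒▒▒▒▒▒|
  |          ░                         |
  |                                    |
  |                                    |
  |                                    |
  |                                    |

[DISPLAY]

          ▓▓▓▓▓▓▓                            
          ▓▓▓▓▓▓▓                █           
          ▓▓▓▓▓▓▓▒              ██           
          ▓▓▓▓▓▓▓▒              ███          
          ▓▓▓▓▓▓▓▒▒            ████          
          ▓▓▓▓▓▓░▒▒▒           █████         
               ░░             ██████         
               ░░░                           
          ░▓  ░░░░                           
        ░░░░░ ░░░░░        ▒▒▒▒▒▒▒▒▒         
        ░░░░░░░░░░░░       ▒▒▒▒▒▒▒▒▒         
       ░░░░░░░             ▒▒▒▒▒▒▒▒▒         
        ░░░░░▓             ▒▒▒▒▒▒▒▒▒         
        ░░░░░▓▓            ▒▒▒▒▒▒▒▒▒         
          ░                                  
                                             
                                             
                                             
                                             
                                             
                                             
                                             
                                             


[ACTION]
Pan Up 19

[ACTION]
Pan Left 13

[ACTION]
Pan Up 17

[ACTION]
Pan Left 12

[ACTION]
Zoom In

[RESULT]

                    ▓▓▓▓▓▓▓▓▓▓▓▓▓▓           
                    ▓▓▓▓▓▓▓▓▓▓▓▓▓▓           
                    ▓▓▓▓▓▓▓▓▓▓▓▓▓▓           
                    ▓▓▓▓▓▓▓▓▓▓▓▓▓▓           
                    ▓▓▓▓▓▓▓▓▓▓▓▓▓▓▒▒         
                    ▓▓▓▓▓▓▓▓▓▓▓▓▓▓▒▒         
                    ▓▓▓▓▓▓▓▓▓▓▓▓▓▓▒▒         
                    ▓▓▓▓▓▓▓▓▓▓▓▓▓▓▒▒         
                    ▓▓▓▓▓▓▓▓▓▓▓▓▓▓▒▒▒▒       
                    ▓▓▓▓▓▓▓▓▓▓▓▓▓▓▒▒▒▒       
                    ▓▓▓▓▓▓▓▓▓▓▓▓░░▒▒▒▒▒▒     
                    ▓▓▓▓▓▓▓▓▓▓▓▓░░▒▒▒▒▒▒     
                              ░░░░           
                              ░░░░           
                              ░░░░░░         
                              ░░░░░░         
                    ░░▓▓    ░░░░░░░░         
                    ░░▓▓    ░░░░░░░░         
                ░░░░░░░░░░  ░░░░░░░░░░       
                ░░░░░░░░░░  ░░░░░░░░░░       
                ░░░░░░░░░░░░░░░░░░░░░░░░     
                ░░░░░░░░░░░░░░░░░░░░░░░░     
              ░░░░░░░░░░░░░░                 


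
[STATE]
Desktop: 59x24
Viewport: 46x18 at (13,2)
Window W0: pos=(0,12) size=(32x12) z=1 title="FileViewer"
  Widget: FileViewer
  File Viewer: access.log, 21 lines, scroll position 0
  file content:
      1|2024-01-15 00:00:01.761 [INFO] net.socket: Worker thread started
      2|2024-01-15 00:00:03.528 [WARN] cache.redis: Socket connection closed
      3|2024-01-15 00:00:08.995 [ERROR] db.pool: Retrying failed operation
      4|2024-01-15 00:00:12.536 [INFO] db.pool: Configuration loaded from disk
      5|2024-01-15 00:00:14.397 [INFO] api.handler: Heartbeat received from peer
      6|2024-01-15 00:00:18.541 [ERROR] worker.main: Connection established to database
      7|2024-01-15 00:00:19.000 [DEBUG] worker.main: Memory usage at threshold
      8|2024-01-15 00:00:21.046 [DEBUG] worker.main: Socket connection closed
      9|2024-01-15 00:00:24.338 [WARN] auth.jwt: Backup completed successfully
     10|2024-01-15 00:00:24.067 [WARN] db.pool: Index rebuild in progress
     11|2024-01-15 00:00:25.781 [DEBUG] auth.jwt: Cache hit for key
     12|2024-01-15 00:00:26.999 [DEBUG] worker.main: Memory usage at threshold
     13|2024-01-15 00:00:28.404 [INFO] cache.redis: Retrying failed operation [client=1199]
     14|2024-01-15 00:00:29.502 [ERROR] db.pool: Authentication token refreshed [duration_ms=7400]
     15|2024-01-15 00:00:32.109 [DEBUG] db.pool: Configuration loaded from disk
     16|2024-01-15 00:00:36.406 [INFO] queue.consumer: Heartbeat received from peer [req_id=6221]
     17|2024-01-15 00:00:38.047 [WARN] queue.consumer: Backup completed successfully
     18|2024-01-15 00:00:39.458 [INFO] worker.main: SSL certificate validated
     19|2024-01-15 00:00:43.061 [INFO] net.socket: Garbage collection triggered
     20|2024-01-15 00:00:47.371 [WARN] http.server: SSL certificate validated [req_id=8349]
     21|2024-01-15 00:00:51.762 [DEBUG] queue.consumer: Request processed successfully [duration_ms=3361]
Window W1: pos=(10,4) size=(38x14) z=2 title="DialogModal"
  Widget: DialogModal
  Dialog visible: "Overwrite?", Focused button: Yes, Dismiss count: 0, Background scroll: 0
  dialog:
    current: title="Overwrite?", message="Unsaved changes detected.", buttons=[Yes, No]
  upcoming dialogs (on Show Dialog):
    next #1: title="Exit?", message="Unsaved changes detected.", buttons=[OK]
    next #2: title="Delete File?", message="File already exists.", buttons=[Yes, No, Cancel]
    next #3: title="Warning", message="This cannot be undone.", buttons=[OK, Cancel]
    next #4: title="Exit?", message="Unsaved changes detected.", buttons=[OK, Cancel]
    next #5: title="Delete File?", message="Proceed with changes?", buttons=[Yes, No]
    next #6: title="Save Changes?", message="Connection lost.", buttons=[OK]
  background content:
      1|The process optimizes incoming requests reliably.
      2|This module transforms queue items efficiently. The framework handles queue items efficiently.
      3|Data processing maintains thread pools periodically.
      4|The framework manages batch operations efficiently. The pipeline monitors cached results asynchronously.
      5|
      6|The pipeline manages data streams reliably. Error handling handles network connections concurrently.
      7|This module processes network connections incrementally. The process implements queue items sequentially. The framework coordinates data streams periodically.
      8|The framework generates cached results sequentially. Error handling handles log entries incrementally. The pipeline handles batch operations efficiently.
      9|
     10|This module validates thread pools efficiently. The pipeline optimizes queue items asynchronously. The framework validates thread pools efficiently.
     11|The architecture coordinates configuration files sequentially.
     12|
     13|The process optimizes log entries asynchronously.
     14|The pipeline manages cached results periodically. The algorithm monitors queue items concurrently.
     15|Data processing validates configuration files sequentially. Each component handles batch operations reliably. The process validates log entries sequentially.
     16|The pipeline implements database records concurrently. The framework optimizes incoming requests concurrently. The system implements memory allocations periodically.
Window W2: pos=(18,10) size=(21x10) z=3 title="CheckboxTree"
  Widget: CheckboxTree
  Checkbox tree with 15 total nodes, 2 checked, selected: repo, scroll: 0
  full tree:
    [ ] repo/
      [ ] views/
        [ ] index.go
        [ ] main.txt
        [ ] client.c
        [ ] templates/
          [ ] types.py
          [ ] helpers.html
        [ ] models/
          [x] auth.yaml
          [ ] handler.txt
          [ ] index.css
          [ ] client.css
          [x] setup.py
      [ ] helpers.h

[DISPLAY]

                                              
                                              
━━━━━━━━━━━━━━━━━━━━━━━━━━━━━━━━━━┓           
ialogModal                        ┃           
──────────────────────────────────┨           
e process optimizes incoming reque┃           
is module transforms queue items e┃           
t┌───────────────────────────┐ poo┃           
e│   ┏━━━━━━━━━━━━━━━━━━━┓   │atio┃           
 │ Un┃ CheckboxTree      ┃d. │    ┃           
e│   ┠───────────────────┨   │s re┃           
i└───┃>[-] repo/         ┃───┘nnec┃           
e fra┃   [-] views/      ┃ed resul┃           
     ┃     [ ] index.go  ┃        ┃           
is mo┃     [ ] main.txt  ┃ pools e┃           
━━━━━┃     [ ] client.c  ┃━━━━━━━━┛           
0:00:┃     [ ] templates/┃                    
0:00:┗━━━━━━━━━━━━━━━━━━━┛                    


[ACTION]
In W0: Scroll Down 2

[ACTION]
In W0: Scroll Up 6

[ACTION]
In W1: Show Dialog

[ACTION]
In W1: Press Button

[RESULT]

                                              
                                              
━━━━━━━━━━━━━━━━━━━━━━━━━━━━━━━━━━┓           
ialogModal                        ┃           
──────────────────────────────────┨           
e process optimizes incoming reque┃           
is module transforms queue items e┃           
ta processing maintains thread poo┃           
e fra┏━━━━━━━━━━━━━━━━━━━┓operatio┃           
     ┃ CheckboxTree      ┃        ┃           
e pip┠───────────────────┨reams re┃           
is mo┃>[-] repo/         ┃k connec┃           
e fra┃   [-] views/      ┃ed resul┃           
     ┃     [ ] index.go  ┃        ┃           
is mo┃     [ ] main.txt  ┃ pools e┃           
━━━━━┃     [ ] client.c  ┃━━━━━━━━┛           
0:00:┃     [ ] templates/┃                    
0:00:┗━━━━━━━━━━━━━━━━━━━┛                    


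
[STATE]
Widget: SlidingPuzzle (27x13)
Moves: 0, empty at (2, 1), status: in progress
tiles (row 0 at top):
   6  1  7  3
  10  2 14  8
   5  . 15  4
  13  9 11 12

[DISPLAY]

┌────┬────┬────┬────┐      
│  6 │  1 │  7 │  3 │      
├────┼────┼────┼────┤      
│ 10 │  2 │ 14 │  8 │      
├────┼────┼────┼────┤      
│  5 │    │ 15 │  4 │      
├────┼────┼────┼────┤      
│ 13 │  9 │ 11 │ 12 │      
└────┴────┴────┴────┘      
Moves: 0                   
                           
                           
                           


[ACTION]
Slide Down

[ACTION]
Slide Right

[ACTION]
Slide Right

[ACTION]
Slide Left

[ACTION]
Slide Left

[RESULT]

┌────┬────┬────┬────┐      
│  6 │  1 │  7 │  3 │      
├────┼────┼────┼────┤      
│ 10 │ 14 │    │  8 │      
├────┼────┼────┼────┤      
│  5 │  2 │ 15 │  4 │      
├────┼────┼────┼────┤      
│ 13 │  9 │ 11 │ 12 │      
└────┴────┴────┴────┘      
Moves: 4                   
                           
                           
                           


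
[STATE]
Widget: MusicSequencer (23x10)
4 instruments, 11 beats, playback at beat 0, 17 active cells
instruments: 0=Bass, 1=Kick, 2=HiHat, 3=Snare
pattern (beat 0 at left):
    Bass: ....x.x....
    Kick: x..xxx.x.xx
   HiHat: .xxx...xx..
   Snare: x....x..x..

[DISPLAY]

      ▼1234567890      
  Bass····█·█····      
  Kick█··███·█·██      
 HiHat·███···██··      
 Snare█····█··█··      
                       
                       
                       
                       
                       


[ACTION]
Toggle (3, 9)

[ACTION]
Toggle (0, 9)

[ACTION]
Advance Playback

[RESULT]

      0▼234567890      
  Bass····█·█··█·      
  Kick█··███·█·██      
 HiHat·███···██··      
 Snare█····█··██·      
                       
                       
                       
                       
                       


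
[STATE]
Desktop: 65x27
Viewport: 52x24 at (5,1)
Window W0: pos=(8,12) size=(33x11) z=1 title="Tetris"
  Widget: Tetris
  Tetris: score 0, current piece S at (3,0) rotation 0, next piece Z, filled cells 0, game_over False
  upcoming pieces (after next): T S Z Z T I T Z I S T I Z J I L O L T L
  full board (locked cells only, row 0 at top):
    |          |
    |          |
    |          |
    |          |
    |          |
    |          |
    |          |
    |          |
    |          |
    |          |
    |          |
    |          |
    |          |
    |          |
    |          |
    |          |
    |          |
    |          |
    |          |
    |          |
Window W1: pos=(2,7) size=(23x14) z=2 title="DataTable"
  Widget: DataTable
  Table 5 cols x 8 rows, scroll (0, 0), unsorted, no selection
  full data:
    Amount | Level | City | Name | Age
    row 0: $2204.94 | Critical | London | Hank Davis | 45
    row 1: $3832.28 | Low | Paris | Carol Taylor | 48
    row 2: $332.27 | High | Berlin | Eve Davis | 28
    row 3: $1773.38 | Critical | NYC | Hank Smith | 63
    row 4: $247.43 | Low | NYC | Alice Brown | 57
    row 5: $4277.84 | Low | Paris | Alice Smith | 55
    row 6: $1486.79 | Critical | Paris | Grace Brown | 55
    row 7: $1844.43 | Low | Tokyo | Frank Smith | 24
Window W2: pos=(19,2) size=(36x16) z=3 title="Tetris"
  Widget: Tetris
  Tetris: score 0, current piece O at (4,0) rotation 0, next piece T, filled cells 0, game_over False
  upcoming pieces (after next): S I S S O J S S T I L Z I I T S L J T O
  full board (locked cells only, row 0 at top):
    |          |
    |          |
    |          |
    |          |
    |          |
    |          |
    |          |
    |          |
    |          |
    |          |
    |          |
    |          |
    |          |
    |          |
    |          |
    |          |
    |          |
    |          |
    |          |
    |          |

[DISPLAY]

                                                    
              ┏━━━━━━━━━━━━━━━━━━━━━━━━━━━━━━━━━━┓  
              ┃ Tetris                           ┃  
              ┠──────────────────────────────────┨  
              ┃          │Next:                  ┃  
              ┃          │ ▒                     ┃  
━━━━━━━━━━━━━━┃          │▒▒▒                    ┃  
ataTable      ┃          │                       ┃  
──────────────┃          │                       ┃  
ount  │Level  ┃          │                       ┃  
──────┼───────┃          │Score:                 ┃  
204.94│Critica┃          │0                      ┃  
832.28│Low    ┃          │                       ┃  
32.27 │High   ┃          │                       ┃  
773.38│Critica┃          │                       ┃  
47.43 │Low    ┃          │                       ┃  
277.84│Low    ┗━━━━━━━━━━━━━━━━━━━━━━━━━━━━━━━━━━┛  
486.79│Critical│Par┃               ┃                
844.43│Low     │Tok┃               ┃                
━━━━━━━━━━━━━━━━━━━┛               ┃                
   ┃          │Score:              ┃                
   ┗━━━━━━━━━━━━━━━━━━━━━━━━━━━━━━━┛                
                                                    
                                                    


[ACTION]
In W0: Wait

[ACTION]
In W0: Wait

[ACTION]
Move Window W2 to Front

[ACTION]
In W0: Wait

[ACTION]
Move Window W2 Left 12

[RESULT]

                                                    
  ┏━━━━━━━━━━━━━━━━━━━━━━━━━━━━━━━━━━┓              
  ┃ Tetris                           ┃              
  ┠──────────────────────────────────┨              
  ┃          │Next:                  ┃              
  ┃          │ ▒                     ┃              
━━┃          │▒▒▒                    ┃              
at┃          │                       ┃              
──┃          │                       ┃              
ou┃          │                       ┃              
──┃          │Score:                 ┃              
20┃          │0                      ┃              
83┃          │                       ┃              
32┃          │                       ┃              
77┃          │                       ┃              
47┃          │                       ┃              
27┗━━━━━━━━━━━━━━━━━━━━━━━━━━━━━━━━━━┛              
486.79│Critical│Par┃               ┃                
844.43│Low     │Tok┃               ┃                
━━━━━━━━━━━━━━━━━━━┛               ┃                
   ┃          │Score:              ┃                
   ┗━━━━━━━━━━━━━━━━━━━━━━━━━━━━━━━┛                
                                                    
                                                    


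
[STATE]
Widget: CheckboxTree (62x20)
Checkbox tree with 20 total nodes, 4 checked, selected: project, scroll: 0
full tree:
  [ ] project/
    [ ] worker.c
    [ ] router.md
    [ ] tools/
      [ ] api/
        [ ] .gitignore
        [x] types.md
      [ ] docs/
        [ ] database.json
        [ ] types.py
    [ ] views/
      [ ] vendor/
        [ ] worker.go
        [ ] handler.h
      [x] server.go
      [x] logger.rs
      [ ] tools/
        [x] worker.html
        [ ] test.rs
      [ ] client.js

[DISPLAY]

>[-] project/                                                 
   [ ] worker.c                                               
   [ ] router.md                                              
   [-] tools/                                                 
     [-] api/                                                 
       [ ] .gitignore                                         
       [x] types.md                                           
     [ ] docs/                                                
       [ ] database.json                                      
       [ ] types.py                                           
   [-] views/                                                 
     [ ] vendor/                                              
       [ ] worker.go                                          
       [ ] handler.h                                          
     [x] server.go                                            
     [x] logger.rs                                            
     [-] tools/                                               
       [x] worker.html                                        
       [ ] test.rs                                            
     [ ] client.js                                            


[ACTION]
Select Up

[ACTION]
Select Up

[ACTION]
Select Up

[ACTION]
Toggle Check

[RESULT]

>[x] project/                                                 
   [x] worker.c                                               
   [x] router.md                                              
   [x] tools/                                                 
     [x] api/                                                 
       [x] .gitignore                                         
       [x] types.md                                           
     [x] docs/                                                
       [x] database.json                                      
       [x] types.py                                           
   [x] views/                                                 
     [x] vendor/                                              
       [x] worker.go                                          
       [x] handler.h                                          
     [x] server.go                                            
     [x] logger.rs                                            
     [x] tools/                                               
       [x] worker.html                                        
       [x] test.rs                                            
     [x] client.js                                            


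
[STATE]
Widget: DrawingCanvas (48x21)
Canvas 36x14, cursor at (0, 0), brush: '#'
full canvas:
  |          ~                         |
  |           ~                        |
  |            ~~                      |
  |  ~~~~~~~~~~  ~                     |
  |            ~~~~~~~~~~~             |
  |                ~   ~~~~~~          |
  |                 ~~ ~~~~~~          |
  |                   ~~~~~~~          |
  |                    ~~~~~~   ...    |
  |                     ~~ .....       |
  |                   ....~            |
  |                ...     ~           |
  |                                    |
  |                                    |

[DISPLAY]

+         ~                                     
           ~                                    
            ~~                                  
  ~~~~~~~~~~  ~                                 
            ~~~~~~~~~~~                         
                ~   ~~~~~~                      
                 ~~ ~~~~~~                      
                   ~~~~~~~                      
                    ~~~~~~   ...                
                     ~~ .....                   
                   ....~                        
                ...     ~                       
                                                
                                                
                                                
                                                
                                                
                                                
                                                
                                                
                                                


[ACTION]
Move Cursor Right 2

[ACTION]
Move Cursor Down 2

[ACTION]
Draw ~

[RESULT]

          ~                                     
           ~                                    
  ~         ~~                                  
  ~~~~~~~~~~  ~                                 
            ~~~~~~~~~~~                         
                ~   ~~~~~~                      
                 ~~ ~~~~~~                      
                   ~~~~~~~                      
                    ~~~~~~   ...                
                     ~~ .....                   
                   ....~                        
                ...     ~                       
                                                
                                                
                                                
                                                
                                                
                                                
                                                
                                                
                                                


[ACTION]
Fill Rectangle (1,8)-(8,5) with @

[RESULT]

          ~                                     
     @@@@  ~                                    
  ~  @@@@   ~~                                  
  ~~~@@@@~~~  ~                                 
     @@@@   ~~~~~~~~~~~                         
     @@@@       ~   ~~~~~~                      
     @@@@        ~~ ~~~~~~                      
     @@@@          ~~~~~~~                      
     @@@@           ~~~~~~   ...                
                     ~~ .....                   
                   ....~                        
                ...     ~                       
                                                
                                                
                                                
                                                
                                                
                                                
                                                
                                                
                                                


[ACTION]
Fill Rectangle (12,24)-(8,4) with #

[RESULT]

          ~                                     
     @@@@  ~                                    
  ~  @@@@   ~~                                  
  ~~~@@@@~~~  ~                                 
     @@@@   ~~~~~~~~~~~                         
     @@@@       ~   ~~~~~~                      
     @@@@        ~~ ~~~~~~                      
     @@@@          ~~~~~~~                      
    #####################~   ...                
    #####################....                   
    #####################                       
    #####################                       
    #####################                       
                                                
                                                
                                                
                                                
                                                
                                                
                                                
                                                


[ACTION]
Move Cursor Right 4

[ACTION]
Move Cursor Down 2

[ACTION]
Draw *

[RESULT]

          ~                                     
     @@@@  ~                                    
  ~  @@@@   ~~                                  
  ~~~@@@@~~~  ~                                 
     @*@@   ~~~~~~~~~~~                         
     @@@@       ~   ~~~~~~                      
     @@@@        ~~ ~~~~~~                      
     @@@@          ~~~~~~~                      
    #####################~   ...                
    #####################....                   
    #####################                       
    #####################                       
    #####################                       
                                                
                                                
                                                
                                                
                                                
                                                
                                                
                                                


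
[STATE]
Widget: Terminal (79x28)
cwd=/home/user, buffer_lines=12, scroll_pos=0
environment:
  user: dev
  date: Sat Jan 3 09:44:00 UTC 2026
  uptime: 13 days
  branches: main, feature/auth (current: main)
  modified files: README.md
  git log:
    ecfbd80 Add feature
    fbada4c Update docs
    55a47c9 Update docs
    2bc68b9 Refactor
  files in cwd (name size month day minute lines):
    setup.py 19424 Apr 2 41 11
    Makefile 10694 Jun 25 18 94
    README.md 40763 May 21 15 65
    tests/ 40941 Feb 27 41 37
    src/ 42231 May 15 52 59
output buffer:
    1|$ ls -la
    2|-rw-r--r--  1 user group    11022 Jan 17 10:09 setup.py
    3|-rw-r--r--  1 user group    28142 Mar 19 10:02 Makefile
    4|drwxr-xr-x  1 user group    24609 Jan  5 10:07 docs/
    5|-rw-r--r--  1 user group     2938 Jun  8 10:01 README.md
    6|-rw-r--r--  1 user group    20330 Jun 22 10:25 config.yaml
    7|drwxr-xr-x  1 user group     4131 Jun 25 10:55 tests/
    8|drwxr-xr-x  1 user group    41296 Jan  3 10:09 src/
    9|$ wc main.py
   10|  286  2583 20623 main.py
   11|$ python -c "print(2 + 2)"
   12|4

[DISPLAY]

$ ls -la                                                                       
-rw-r--r--  1 user group    11022 Jan 17 10:09 setup.py                        
-rw-r--r--  1 user group    28142 Mar 19 10:02 Makefile                        
drwxr-xr-x  1 user group    24609 Jan  5 10:07 docs/                           
-rw-r--r--  1 user group     2938 Jun  8 10:01 README.md                       
-rw-r--r--  1 user group    20330 Jun 22 10:25 config.yaml                     
drwxr-xr-x  1 user group     4131 Jun 25 10:55 tests/                          
drwxr-xr-x  1 user group    41296 Jan  3 10:09 src/                            
$ wc main.py                                                                   
  286  2583 20623 main.py                                                      
$ python -c "print(2 + 2)"                                                     
4                                                                              
$ █                                                                            
                                                                               
                                                                               
                                                                               
                                                                               
                                                                               
                                                                               
                                                                               
                                                                               
                                                                               
                                                                               
                                                                               
                                                                               
                                                                               
                                                                               
                                                                               


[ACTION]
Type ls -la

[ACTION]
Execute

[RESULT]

$ ls -la                                                                       
-rw-r--r--  1 user group    11022 Jan 17 10:09 setup.py                        
-rw-r--r--  1 user group    28142 Mar 19 10:02 Makefile                        
drwxr-xr-x  1 user group    24609 Jan  5 10:07 docs/                           
-rw-r--r--  1 user group     2938 Jun  8 10:01 README.md                       
-rw-r--r--  1 user group    20330 Jun 22 10:25 config.yaml                     
drwxr-xr-x  1 user group     4131 Jun 25 10:55 tests/                          
drwxr-xr-x  1 user group    41296 Jan  3 10:09 src/                            
$ wc main.py                                                                   
  286  2583 20623 main.py                                                      
$ python -c "print(2 + 2)"                                                     
4                                                                              
$ ls -la                                                                       
-rw-r--r--  1 dev group    19424 Apr  2 10:41 setup.py                         
-rw-r--r--  1 dev group    10694 Jun 25 10:18 Makefile                         
-rw-r--r--  1 dev group    40763 May 21 10:15 README.md                        
drwxr-xr-x  1 dev group    40941 Feb 27 10:41 tests/                           
drwxr-xr-x  1 dev group    42231 May 15 10:52 src/                             
$ █                                                                            
                                                                               
                                                                               
                                                                               
                                                                               
                                                                               
                                                                               
                                                                               
                                                                               
                                                                               
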